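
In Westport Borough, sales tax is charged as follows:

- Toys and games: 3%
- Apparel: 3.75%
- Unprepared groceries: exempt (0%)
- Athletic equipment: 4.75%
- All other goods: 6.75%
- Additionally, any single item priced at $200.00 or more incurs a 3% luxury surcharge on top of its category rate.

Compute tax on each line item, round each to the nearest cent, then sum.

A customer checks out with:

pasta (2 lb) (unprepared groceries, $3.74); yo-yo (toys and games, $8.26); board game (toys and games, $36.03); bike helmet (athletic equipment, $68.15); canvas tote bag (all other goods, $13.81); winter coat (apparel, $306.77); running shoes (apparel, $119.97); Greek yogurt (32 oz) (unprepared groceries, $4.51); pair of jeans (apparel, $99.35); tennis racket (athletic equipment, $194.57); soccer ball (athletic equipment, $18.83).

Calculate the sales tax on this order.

$44.57

Pasta (2 lb) $3.74: unprepared groceries → 0% → $0.00
Yo-yo $8.26: toys and games → 3% → $0.25
Board game $36.03: toys and games → 3% → $1.08
Bike helmet $68.15: athletic equipment → 4.75% → $3.24
Canvas tote bag $13.81: all other goods → 6.75% → $0.93
Winter coat $306.77: apparel → 3.75% + 3% surcharge = 6.75% → $20.71
Running shoes $119.97: apparel → 3.75% → $4.50
Greek yogurt (32 oz) $4.51: unprepared groceries → 0% → $0.00
Pair of jeans $99.35: apparel → 3.75% → $3.73
Tennis racket $194.57: athletic equipment → 4.75% → $9.24
Soccer ball $18.83: athletic equipment → 4.75% → $0.89
Total tax = $0.25 + $1.08 + $3.24 + $0.93 + $20.71 + $4.50 + $3.73 + $9.24 + $0.89 = $44.57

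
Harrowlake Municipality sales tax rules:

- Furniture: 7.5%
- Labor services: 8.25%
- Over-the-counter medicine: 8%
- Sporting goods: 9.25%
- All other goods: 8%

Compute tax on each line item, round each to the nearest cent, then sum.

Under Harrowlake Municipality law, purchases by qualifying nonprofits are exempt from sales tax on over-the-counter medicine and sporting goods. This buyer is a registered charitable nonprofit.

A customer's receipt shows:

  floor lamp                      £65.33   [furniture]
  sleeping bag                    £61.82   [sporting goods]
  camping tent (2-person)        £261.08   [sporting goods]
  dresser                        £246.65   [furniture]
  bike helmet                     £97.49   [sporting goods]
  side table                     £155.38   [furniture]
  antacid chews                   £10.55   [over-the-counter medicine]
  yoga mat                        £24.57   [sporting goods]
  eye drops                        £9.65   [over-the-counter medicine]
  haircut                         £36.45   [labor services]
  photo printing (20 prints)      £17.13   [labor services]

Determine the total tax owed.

Floor lamp £65.33: furniture → 7.5% → £4.90
Sleeping bag £61.82: sporting goods, buyer-exempt → 0% → £0.00
Camping tent (2-person) £261.08: sporting goods, buyer-exempt → 0% → £0.00
Dresser £246.65: furniture → 7.5% → £18.50
Bike helmet £97.49: sporting goods, buyer-exempt → 0% → £0.00
Side table £155.38: furniture → 7.5% → £11.65
Antacid chews £10.55: over-the-counter medicine, buyer-exempt → 0% → £0.00
Yoga mat £24.57: sporting goods, buyer-exempt → 0% → £0.00
Eye drops £9.65: over-the-counter medicine, buyer-exempt → 0% → £0.00
Haircut £36.45: labor services → 8.25% → £3.01
Photo printing (20 prints) £17.13: labor services → 8.25% → £1.41
Total tax = £4.90 + £18.50 + £11.65 + £3.01 + £1.41 = £39.47

£39.47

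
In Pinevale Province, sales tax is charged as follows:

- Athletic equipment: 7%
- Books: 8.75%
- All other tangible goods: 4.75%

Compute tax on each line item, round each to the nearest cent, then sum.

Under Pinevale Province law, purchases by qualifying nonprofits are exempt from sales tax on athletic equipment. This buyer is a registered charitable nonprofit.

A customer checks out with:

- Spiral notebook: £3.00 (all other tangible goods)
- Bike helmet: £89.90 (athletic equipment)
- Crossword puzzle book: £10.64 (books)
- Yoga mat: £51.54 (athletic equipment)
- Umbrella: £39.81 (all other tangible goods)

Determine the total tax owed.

£2.96

Spiral notebook £3.00: all other tangible goods → 4.75% → £0.14
Bike helmet £89.90: athletic equipment, buyer-exempt → 0% → £0.00
Crossword puzzle book £10.64: books → 8.75% → £0.93
Yoga mat £51.54: athletic equipment, buyer-exempt → 0% → £0.00
Umbrella £39.81: all other tangible goods → 4.75% → £1.89
Total tax = £0.14 + £0.93 + £1.89 = £2.96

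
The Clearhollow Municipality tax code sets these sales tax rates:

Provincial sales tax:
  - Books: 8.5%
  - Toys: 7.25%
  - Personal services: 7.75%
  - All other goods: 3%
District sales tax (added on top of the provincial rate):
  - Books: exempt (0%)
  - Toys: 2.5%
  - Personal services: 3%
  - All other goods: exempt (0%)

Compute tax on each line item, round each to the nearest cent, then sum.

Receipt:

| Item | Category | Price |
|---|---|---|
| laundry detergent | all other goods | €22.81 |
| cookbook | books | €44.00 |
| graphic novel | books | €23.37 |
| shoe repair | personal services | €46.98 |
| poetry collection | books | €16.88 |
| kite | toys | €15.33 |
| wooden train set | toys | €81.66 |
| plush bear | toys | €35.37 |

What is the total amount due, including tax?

Laundry detergent €22.81: all other goods → 3% + 0% district = 3% → €0.68
Cookbook €44.00: books → 8.5% + 0% district = 8.5% → €3.74
Graphic novel €23.37: books → 8.5% + 0% district = 8.5% → €1.99
Shoe repair €46.98: personal services → 7.75% + 3% district = 10.75% → €5.05
Poetry collection €16.88: books → 8.5% + 0% district = 8.5% → €1.43
Kite €15.33: toys → 7.25% + 2.5% district = 9.75% → €1.49
Wooden train set €81.66: toys → 7.25% + 2.5% district = 9.75% → €7.96
Plush bear €35.37: toys → 7.25% + 2.5% district = 9.75% → €3.45
Subtotal = €286.40; tax = €25.79; total due = €312.19

€312.19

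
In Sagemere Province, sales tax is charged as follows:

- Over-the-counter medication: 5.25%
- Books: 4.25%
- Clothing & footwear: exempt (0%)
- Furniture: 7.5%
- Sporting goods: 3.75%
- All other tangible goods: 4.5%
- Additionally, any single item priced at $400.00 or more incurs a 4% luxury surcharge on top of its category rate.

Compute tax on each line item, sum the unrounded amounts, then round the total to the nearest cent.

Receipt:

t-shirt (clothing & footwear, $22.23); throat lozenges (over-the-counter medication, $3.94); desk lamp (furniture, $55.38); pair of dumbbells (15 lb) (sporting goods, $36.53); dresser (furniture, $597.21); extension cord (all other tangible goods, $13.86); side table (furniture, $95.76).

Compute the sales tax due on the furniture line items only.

$80.01

Desk lamp $55.38: furniture → 7.5% → $4.1535
Dresser $597.21: furniture → 7.5% + 4% surcharge = 11.5% → $68.67915
Side table $95.76: furniture → 7.5% → $7.182
Tax on furniture: unrounded sum = $80.01465 → $80.01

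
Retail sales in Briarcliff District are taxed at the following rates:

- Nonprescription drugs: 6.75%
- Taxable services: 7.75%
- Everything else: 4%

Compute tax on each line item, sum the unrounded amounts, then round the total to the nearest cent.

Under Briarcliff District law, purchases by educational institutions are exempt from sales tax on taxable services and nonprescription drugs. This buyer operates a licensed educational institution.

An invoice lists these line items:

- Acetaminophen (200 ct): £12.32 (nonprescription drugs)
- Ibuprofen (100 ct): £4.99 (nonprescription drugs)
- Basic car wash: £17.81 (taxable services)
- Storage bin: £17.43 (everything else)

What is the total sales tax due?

£0.70

Acetaminophen (200 ct) £12.32: nonprescription drugs, buyer-exempt → 0% → £0.00
Ibuprofen (100 ct) £4.99: nonprescription drugs, buyer-exempt → 0% → £0.00
Basic car wash £17.81: taxable services, buyer-exempt → 0% → £0.00
Storage bin £17.43: everything else → 4% → £0.6972
Unrounded tax sum = £0.6972 → £0.70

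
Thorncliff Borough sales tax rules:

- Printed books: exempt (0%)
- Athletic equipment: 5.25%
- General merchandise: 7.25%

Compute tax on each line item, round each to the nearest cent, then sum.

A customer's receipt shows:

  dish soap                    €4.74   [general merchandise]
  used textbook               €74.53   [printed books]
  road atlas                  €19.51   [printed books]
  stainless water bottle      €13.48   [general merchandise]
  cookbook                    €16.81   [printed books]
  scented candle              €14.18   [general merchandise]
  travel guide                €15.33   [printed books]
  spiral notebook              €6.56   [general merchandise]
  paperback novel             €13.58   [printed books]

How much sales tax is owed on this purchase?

€2.83

Dish soap €4.74: general merchandise → 7.25% → €0.34
Used textbook €74.53: printed books → 0% → €0.00
Road atlas €19.51: printed books → 0% → €0.00
Stainless water bottle €13.48: general merchandise → 7.25% → €0.98
Cookbook €16.81: printed books → 0% → €0.00
Scented candle €14.18: general merchandise → 7.25% → €1.03
Travel guide €15.33: printed books → 0% → €0.00
Spiral notebook €6.56: general merchandise → 7.25% → €0.48
Paperback novel €13.58: printed books → 0% → €0.00
Total tax = €0.34 + €0.98 + €1.03 + €0.48 = €2.83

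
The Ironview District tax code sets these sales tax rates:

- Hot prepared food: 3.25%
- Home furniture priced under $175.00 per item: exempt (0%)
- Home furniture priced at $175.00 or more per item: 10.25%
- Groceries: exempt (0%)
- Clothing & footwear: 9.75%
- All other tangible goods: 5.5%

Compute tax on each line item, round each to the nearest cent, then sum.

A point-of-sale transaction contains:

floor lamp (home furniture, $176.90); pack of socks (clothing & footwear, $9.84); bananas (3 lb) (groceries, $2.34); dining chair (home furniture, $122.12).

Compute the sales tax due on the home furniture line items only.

Floor lamp $176.90: home furniture, $175.00 or more → 10.25% → $18.13
Dining chair $122.12: home furniture, under $175.00 → 0% → $0.00
Tax on home furniture = $18.13 + $0.00 = $18.13

$18.13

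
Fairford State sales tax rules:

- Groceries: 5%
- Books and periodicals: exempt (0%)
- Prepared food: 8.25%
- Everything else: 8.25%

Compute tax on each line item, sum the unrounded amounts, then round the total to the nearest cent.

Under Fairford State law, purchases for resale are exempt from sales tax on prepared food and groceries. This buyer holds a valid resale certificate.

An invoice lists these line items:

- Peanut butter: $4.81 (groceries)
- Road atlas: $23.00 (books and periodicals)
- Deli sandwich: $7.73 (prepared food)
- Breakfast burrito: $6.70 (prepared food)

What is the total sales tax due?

$0.00

Peanut butter $4.81: groceries, buyer-exempt → 0% → $0.00
Road atlas $23.00: books and periodicals → 0% → $0.00
Deli sandwich $7.73: prepared food, buyer-exempt → 0% → $0.00
Breakfast burrito $6.70: prepared food, buyer-exempt → 0% → $0.00
Unrounded tax sum = $0.00 → $0.00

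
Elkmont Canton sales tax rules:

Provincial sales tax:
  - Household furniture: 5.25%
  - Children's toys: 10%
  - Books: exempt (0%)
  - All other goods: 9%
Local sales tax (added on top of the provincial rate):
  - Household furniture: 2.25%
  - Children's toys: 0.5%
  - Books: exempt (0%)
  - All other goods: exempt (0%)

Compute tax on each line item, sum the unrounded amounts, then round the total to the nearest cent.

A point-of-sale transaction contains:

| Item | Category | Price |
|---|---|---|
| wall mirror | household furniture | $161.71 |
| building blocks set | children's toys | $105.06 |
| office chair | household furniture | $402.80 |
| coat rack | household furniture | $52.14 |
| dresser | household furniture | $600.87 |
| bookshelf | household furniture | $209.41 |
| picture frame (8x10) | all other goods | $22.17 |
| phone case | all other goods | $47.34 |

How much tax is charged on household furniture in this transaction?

Wall mirror $161.71: household furniture → 5.25% + 2.25% local = 7.5% → $12.12825
Office chair $402.80: household furniture → 5.25% + 2.25% local = 7.5% → $30.21
Coat rack $52.14: household furniture → 5.25% + 2.25% local = 7.5% → $3.9105
Dresser $600.87: household furniture → 5.25% + 2.25% local = 7.5% → $45.06525
Bookshelf $209.41: household furniture → 5.25% + 2.25% local = 7.5% → $15.70575
Tax on household furniture: unrounded sum = $107.01975 → $107.02

$107.02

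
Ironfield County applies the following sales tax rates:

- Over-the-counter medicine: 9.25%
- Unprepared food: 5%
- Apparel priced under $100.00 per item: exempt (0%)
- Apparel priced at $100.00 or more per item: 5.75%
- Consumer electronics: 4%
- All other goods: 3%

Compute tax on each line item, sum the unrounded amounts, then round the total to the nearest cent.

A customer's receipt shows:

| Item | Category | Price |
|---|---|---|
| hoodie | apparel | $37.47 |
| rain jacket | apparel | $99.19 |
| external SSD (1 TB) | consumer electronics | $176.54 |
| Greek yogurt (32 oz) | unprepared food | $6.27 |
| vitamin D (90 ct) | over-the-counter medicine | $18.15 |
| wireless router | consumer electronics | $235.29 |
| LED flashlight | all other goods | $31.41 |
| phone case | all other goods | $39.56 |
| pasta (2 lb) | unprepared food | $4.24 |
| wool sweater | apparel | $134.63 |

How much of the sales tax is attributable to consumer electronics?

$16.47

External SSD (1 TB) $176.54: consumer electronics → 4% → $7.0616
Wireless router $235.29: consumer electronics → 4% → $9.4116
Tax on consumer electronics: unrounded sum = $16.4732 → $16.47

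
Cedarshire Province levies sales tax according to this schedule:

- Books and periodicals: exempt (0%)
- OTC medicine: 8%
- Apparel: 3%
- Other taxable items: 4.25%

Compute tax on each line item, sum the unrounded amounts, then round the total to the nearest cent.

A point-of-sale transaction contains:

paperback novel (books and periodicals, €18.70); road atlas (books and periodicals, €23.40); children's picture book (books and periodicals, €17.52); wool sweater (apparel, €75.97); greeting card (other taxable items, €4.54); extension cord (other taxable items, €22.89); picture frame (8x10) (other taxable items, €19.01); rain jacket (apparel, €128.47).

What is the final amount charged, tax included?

€318.61

Paperback novel €18.70: books and periodicals → 0% → €0.00
Road atlas €23.40: books and periodicals → 0% → €0.00
Children's picture book €17.52: books and periodicals → 0% → €0.00
Wool sweater €75.97: apparel → 3% → €2.2791
Greeting card €4.54: other taxable items → 4.25% → €0.19295
Extension cord €22.89: other taxable items → 4.25% → €0.972825
Picture frame (8x10) €19.01: other taxable items → 4.25% → €0.807925
Rain jacket €128.47: apparel → 3% → €3.8541
Subtotal = €310.50; unrounded tax = €8.1069 → €8.11; total due = €318.61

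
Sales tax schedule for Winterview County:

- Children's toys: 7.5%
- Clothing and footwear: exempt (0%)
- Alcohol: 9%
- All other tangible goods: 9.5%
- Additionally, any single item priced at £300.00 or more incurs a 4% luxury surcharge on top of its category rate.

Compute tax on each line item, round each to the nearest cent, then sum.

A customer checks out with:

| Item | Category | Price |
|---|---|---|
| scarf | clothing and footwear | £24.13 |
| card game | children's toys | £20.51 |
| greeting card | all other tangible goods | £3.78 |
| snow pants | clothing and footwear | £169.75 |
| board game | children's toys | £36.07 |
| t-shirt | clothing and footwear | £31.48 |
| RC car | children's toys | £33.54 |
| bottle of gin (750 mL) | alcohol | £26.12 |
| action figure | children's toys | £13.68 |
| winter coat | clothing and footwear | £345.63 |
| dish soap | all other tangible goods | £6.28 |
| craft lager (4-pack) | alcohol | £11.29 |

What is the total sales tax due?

Scarf £24.13: clothing and footwear → 0% → £0.00
Card game £20.51: children's toys → 7.5% → £1.54
Greeting card £3.78: all other tangible goods → 9.5% → £0.36
Snow pants £169.75: clothing and footwear → 0% → £0.00
Board game £36.07: children's toys → 7.5% → £2.71
T-shirt £31.48: clothing and footwear → 0% → £0.00
RC car £33.54: children's toys → 7.5% → £2.52
Bottle of gin (750 mL) £26.12: alcohol → 9% → £2.35
Action figure £13.68: children's toys → 7.5% → £1.03
Winter coat £345.63: clothing and footwear → 0% + 4% surcharge = 4% → £13.83
Dish soap £6.28: all other tangible goods → 9.5% → £0.60
Craft lager (4-pack) £11.29: alcohol → 9% → £1.02
Total tax = £1.54 + £0.36 + £2.71 + £2.52 + £2.35 + £1.03 + £13.83 + £0.60 + £1.02 = £25.96

£25.96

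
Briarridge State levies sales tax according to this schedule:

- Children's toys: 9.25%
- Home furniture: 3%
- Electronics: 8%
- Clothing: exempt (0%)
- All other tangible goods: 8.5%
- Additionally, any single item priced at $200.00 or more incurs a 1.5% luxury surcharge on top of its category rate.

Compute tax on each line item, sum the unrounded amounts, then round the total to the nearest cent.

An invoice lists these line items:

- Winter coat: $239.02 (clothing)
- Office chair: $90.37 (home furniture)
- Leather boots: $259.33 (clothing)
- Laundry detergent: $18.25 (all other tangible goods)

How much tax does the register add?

Winter coat $239.02: clothing → 0% + 1.5% surcharge = 1.5% → $3.5853
Office chair $90.37: home furniture → 3% → $2.7111
Leather boots $259.33: clothing → 0% + 1.5% surcharge = 1.5% → $3.88995
Laundry detergent $18.25: all other tangible goods → 8.5% → $1.55125
Unrounded tax sum = $11.7376 → $11.74

$11.74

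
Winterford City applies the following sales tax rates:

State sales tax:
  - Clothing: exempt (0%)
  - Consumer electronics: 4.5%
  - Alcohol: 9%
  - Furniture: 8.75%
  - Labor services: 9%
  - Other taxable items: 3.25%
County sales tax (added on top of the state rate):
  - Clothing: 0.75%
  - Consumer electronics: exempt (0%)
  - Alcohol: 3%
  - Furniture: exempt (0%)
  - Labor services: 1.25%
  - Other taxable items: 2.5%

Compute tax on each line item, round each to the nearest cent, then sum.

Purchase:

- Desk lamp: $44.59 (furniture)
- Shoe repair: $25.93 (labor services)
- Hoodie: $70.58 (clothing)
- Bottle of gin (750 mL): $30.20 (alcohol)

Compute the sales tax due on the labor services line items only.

$2.66

Shoe repair $25.93: labor services → 9% + 1.25% county = 10.25% → $2.66
Tax on labor services = $2.66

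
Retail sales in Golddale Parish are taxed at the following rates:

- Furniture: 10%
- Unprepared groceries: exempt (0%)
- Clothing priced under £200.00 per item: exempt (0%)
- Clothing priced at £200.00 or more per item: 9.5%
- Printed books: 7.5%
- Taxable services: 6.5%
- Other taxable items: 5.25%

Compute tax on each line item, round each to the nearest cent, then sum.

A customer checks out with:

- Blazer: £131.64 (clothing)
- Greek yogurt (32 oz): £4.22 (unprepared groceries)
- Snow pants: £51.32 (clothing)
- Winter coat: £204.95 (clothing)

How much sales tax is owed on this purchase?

£19.47

Blazer £131.64: clothing, under £200.00 → 0% → £0.00
Greek yogurt (32 oz) £4.22: unprepared groceries → 0% → £0.00
Snow pants £51.32: clothing, under £200.00 → 0% → £0.00
Winter coat £204.95: clothing, £200.00 or more → 9.5% → £19.47
Total tax = £19.47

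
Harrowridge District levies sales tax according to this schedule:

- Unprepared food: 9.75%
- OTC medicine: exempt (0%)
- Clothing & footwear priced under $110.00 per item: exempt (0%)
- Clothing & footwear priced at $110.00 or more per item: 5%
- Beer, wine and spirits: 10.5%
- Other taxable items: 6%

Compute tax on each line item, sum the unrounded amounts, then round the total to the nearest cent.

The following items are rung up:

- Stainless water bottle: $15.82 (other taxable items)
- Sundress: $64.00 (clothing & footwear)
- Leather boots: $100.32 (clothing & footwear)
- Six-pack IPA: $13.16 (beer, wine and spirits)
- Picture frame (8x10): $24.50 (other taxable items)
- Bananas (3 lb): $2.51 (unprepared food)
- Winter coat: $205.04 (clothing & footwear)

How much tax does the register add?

Stainless water bottle $15.82: other taxable items → 6% → $0.9492
Sundress $64.00: clothing & footwear, under $110.00 → 0% → $0.00
Leather boots $100.32: clothing & footwear, under $110.00 → 0% → $0.00
Six-pack IPA $13.16: beer, wine and spirits → 10.5% → $1.3818
Picture frame (8x10) $24.50: other taxable items → 6% → $1.47
Bananas (3 lb) $2.51: unprepared food → 9.75% → $0.244725
Winter coat $205.04: clothing & footwear, $110.00 or more → 5% → $10.252
Unrounded tax sum = $14.297725 → $14.30

$14.30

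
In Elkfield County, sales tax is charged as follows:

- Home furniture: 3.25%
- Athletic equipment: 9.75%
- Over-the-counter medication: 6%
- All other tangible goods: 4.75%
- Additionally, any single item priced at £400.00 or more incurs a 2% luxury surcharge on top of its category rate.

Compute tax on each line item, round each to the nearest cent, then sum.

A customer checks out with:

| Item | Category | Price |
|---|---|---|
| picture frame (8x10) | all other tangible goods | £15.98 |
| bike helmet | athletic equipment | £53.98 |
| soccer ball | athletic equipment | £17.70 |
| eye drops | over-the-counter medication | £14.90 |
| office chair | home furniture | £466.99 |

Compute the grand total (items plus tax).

£602.71

Picture frame (8x10) £15.98: all other tangible goods → 4.75% → £0.76
Bike helmet £53.98: athletic equipment → 9.75% → £5.26
Soccer ball £17.70: athletic equipment → 9.75% → £1.73
Eye drops £14.90: over-the-counter medication → 6% → £0.89
Office chair £466.99: home furniture → 3.25% + 2% surcharge = 5.25% → £24.52
Subtotal = £569.55; tax = £33.16; total due = £602.71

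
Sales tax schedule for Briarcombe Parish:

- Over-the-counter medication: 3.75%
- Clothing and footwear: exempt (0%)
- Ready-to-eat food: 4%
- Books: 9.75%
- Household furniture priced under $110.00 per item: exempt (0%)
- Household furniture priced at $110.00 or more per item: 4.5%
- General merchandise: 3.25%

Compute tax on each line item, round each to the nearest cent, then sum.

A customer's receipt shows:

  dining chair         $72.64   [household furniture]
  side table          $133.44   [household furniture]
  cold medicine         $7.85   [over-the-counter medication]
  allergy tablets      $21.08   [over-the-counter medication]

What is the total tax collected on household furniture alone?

Dining chair $72.64: household furniture, under $110.00 → 0% → $0.00
Side table $133.44: household furniture, $110.00 or more → 4.5% → $6.00
Tax on household furniture = $0.00 + $6.00 = $6.00

$6.00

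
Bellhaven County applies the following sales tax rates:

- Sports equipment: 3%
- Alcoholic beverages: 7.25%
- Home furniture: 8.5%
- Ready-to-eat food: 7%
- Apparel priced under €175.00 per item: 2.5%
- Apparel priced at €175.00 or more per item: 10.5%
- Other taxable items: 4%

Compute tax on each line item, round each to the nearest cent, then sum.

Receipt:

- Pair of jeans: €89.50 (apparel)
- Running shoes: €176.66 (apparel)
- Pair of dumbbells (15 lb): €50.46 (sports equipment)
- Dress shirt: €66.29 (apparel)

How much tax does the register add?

€23.96

Pair of jeans €89.50: apparel, under €175.00 → 2.5% → €2.24
Running shoes €176.66: apparel, €175.00 or more → 10.5% → €18.55
Pair of dumbbells (15 lb) €50.46: sports equipment → 3% → €1.51
Dress shirt €66.29: apparel, under €175.00 → 2.5% → €1.66
Total tax = €2.24 + €18.55 + €1.51 + €1.66 = €23.96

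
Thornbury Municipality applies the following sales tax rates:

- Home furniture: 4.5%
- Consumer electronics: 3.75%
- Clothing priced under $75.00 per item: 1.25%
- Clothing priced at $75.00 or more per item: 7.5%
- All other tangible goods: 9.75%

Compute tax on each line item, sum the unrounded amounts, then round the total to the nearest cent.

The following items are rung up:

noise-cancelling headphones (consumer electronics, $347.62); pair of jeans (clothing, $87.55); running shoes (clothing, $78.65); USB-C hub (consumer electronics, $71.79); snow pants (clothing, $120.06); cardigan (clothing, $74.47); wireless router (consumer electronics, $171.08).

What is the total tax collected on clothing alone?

Pair of jeans $87.55: clothing, $75.00 or more → 7.5% → $6.56625
Running shoes $78.65: clothing, $75.00 or more → 7.5% → $5.89875
Snow pants $120.06: clothing, $75.00 or more → 7.5% → $9.0045
Cardigan $74.47: clothing, under $75.00 → 1.25% → $0.930875
Tax on clothing: unrounded sum = $22.400375 → $22.40

$22.40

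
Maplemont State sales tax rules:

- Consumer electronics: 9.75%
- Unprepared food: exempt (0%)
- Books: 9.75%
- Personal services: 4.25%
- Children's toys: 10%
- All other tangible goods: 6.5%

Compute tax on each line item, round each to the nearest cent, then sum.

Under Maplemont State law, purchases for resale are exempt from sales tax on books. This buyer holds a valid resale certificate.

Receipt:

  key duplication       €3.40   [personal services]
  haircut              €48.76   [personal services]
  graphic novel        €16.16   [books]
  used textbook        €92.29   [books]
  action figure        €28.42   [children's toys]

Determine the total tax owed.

€5.05

Key duplication €3.40: personal services → 4.25% → €0.14
Haircut €48.76: personal services → 4.25% → €2.07
Graphic novel €16.16: books, buyer-exempt → 0% → €0.00
Used textbook €92.29: books, buyer-exempt → 0% → €0.00
Action figure €28.42: children's toys → 10% → €2.84
Total tax = €0.14 + €2.07 + €2.84 = €5.05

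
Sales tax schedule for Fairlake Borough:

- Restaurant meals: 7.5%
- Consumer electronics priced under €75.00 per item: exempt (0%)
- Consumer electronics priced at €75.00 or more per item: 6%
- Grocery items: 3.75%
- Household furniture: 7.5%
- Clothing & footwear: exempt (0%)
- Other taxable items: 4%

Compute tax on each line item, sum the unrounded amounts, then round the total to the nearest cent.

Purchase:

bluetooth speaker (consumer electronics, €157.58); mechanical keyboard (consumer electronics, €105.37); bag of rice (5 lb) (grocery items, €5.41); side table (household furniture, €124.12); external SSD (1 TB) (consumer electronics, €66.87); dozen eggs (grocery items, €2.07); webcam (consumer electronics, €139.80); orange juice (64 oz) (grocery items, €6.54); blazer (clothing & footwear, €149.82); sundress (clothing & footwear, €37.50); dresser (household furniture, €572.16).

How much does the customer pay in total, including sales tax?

Bluetooth speaker €157.58: consumer electronics, €75.00 or more → 6% → €9.4548
Mechanical keyboard €105.37: consumer electronics, €75.00 or more → 6% → €6.3222
Bag of rice (5 lb) €5.41: grocery items → 3.75% → €0.202875
Side table €124.12: household furniture → 7.5% → €9.309
External SSD (1 TB) €66.87: consumer electronics, under €75.00 → 0% → €0.00
Dozen eggs €2.07: grocery items → 3.75% → €0.077625
Webcam €139.80: consumer electronics, €75.00 or more → 6% → €8.388
Orange juice (64 oz) €6.54: grocery items → 3.75% → €0.24525
Blazer €149.82: clothing & footwear → 0% → €0.00
Sundress €37.50: clothing & footwear → 0% → €0.00
Dresser €572.16: household furniture → 7.5% → €42.912
Subtotal = €1367.24; unrounded tax = €76.91175 → €76.91; total due = €1444.15

€1444.15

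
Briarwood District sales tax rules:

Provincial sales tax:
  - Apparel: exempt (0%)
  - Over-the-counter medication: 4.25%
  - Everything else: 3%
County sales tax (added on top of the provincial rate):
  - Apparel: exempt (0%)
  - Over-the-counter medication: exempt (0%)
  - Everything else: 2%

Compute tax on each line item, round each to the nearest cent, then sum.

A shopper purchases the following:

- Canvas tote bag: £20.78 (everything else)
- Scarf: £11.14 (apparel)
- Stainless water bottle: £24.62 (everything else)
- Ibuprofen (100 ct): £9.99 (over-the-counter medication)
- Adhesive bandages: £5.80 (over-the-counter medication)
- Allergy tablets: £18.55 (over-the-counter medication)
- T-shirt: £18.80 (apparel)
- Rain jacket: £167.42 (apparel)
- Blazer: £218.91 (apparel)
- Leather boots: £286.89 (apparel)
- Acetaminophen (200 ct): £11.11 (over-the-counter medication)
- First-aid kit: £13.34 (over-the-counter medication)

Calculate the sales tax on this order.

£4.77

Canvas tote bag £20.78: everything else → 3% + 2% county = 5% → £1.04
Scarf £11.14: apparel → 0% + 0% county = 0% → £0.00
Stainless water bottle £24.62: everything else → 3% + 2% county = 5% → £1.23
Ibuprofen (100 ct) £9.99: over-the-counter medication → 4.25% + 0% county = 4.25% → £0.42
Adhesive bandages £5.80: over-the-counter medication → 4.25% + 0% county = 4.25% → £0.25
Allergy tablets £18.55: over-the-counter medication → 4.25% + 0% county = 4.25% → £0.79
T-shirt £18.80: apparel → 0% + 0% county = 0% → £0.00
Rain jacket £167.42: apparel → 0% + 0% county = 0% → £0.00
Blazer £218.91: apparel → 0% + 0% county = 0% → £0.00
Leather boots £286.89: apparel → 0% + 0% county = 0% → £0.00
Acetaminophen (200 ct) £11.11: over-the-counter medication → 4.25% + 0% county = 4.25% → £0.47
First-aid kit £13.34: over-the-counter medication → 4.25% + 0% county = 4.25% → £0.57
Total tax = £1.04 + £1.23 + £0.42 + £0.25 + £0.79 + £0.47 + £0.57 = £4.77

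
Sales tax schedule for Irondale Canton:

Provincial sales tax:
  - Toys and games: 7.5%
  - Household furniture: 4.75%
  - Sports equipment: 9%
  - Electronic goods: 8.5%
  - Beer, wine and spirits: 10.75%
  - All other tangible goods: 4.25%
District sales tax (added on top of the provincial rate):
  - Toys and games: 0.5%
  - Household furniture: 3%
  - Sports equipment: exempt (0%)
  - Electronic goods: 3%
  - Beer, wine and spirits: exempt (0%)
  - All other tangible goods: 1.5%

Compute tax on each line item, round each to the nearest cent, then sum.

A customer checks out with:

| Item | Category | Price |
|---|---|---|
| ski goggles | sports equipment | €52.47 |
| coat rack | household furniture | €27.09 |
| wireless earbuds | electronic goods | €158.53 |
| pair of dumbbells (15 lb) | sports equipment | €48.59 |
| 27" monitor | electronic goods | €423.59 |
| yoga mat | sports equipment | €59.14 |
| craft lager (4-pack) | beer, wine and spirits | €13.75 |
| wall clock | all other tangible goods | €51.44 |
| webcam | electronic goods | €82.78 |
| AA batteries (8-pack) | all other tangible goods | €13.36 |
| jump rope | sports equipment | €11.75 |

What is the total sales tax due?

€99.24

Ski goggles €52.47: sports equipment → 9% + 0% district = 9% → €4.72
Coat rack €27.09: household furniture → 4.75% + 3% district = 7.75% → €2.10
Wireless earbuds €158.53: electronic goods → 8.5% + 3% district = 11.5% → €18.23
Pair of dumbbells (15 lb) €48.59: sports equipment → 9% + 0% district = 9% → €4.37
27" monitor €423.59: electronic goods → 8.5% + 3% district = 11.5% → €48.71
Yoga mat €59.14: sports equipment → 9% + 0% district = 9% → €5.32
Craft lager (4-pack) €13.75: beer, wine and spirits → 10.75% + 0% district = 10.75% → €1.48
Wall clock €51.44: all other tangible goods → 4.25% + 1.5% district = 5.75% → €2.96
Webcam €82.78: electronic goods → 8.5% + 3% district = 11.5% → €9.52
AA batteries (8-pack) €13.36: all other tangible goods → 4.25% + 1.5% district = 5.75% → €0.77
Jump rope €11.75: sports equipment → 9% + 0% district = 9% → €1.06
Total tax = €4.72 + €2.10 + €18.23 + €4.37 + €48.71 + €5.32 + €1.48 + €2.96 + €9.52 + €0.77 + €1.06 = €99.24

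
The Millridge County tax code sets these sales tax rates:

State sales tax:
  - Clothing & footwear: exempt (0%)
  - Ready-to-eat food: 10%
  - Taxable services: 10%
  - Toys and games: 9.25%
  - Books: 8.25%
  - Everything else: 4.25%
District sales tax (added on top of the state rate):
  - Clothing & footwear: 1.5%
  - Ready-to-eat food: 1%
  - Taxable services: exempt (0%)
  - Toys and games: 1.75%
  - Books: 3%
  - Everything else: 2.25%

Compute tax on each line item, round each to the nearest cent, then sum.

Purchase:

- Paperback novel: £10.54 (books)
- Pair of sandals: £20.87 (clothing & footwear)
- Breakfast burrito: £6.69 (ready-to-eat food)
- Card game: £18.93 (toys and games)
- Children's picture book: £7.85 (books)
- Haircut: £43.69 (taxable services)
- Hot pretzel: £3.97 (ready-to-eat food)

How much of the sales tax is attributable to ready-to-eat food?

£1.18

Breakfast burrito £6.69: ready-to-eat food → 10% + 1% district = 11% → £0.74
Hot pretzel £3.97: ready-to-eat food → 10% + 1% district = 11% → £0.44
Tax on ready-to-eat food = £0.74 + £0.44 = £1.18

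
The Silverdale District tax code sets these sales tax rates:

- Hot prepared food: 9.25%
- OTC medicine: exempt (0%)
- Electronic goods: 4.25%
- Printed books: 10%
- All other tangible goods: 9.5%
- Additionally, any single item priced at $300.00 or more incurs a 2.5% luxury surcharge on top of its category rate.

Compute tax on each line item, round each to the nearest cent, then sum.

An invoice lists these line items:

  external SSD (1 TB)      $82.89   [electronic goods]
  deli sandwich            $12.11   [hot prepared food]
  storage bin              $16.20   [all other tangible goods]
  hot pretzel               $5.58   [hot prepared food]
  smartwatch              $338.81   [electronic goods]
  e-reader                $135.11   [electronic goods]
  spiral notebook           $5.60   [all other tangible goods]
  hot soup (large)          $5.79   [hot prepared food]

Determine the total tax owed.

$36.38

External SSD (1 TB) $82.89: electronic goods → 4.25% → $3.52
Deli sandwich $12.11: hot prepared food → 9.25% → $1.12
Storage bin $16.20: all other tangible goods → 9.5% → $1.54
Hot pretzel $5.58: hot prepared food → 9.25% → $0.52
Smartwatch $338.81: electronic goods → 4.25% + 2.5% surcharge = 6.75% → $22.87
E-reader $135.11: electronic goods → 4.25% → $5.74
Spiral notebook $5.60: all other tangible goods → 9.5% → $0.53
Hot soup (large) $5.79: hot prepared food → 9.25% → $0.54
Total tax = $3.52 + $1.12 + $1.54 + $0.52 + $22.87 + $5.74 + $0.53 + $0.54 = $36.38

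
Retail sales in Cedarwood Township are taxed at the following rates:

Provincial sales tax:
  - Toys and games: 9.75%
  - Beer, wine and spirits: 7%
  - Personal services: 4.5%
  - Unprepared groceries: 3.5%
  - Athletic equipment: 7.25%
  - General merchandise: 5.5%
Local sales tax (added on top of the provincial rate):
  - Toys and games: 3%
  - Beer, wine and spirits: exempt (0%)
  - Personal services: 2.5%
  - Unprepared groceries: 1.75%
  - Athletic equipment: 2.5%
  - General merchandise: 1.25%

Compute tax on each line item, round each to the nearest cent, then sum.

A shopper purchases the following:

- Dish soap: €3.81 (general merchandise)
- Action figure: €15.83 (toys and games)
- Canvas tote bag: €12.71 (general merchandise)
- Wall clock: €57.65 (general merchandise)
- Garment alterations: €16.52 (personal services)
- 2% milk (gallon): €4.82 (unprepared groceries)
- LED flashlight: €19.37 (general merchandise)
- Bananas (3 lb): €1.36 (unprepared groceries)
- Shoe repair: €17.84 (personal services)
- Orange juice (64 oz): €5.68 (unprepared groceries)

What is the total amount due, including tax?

Dish soap €3.81: general merchandise → 5.5% + 1.25% local = 6.75% → €0.26
Action figure €15.83: toys and games → 9.75% + 3% local = 12.75% → €2.02
Canvas tote bag €12.71: general merchandise → 5.5% + 1.25% local = 6.75% → €0.86
Wall clock €57.65: general merchandise → 5.5% + 1.25% local = 6.75% → €3.89
Garment alterations €16.52: personal services → 4.5% + 2.5% local = 7% → €1.16
2% milk (gallon) €4.82: unprepared groceries → 3.5% + 1.75% local = 5.25% → €0.25
LED flashlight €19.37: general merchandise → 5.5% + 1.25% local = 6.75% → €1.31
Bananas (3 lb) €1.36: unprepared groceries → 3.5% + 1.75% local = 5.25% → €0.07
Shoe repair €17.84: personal services → 4.5% + 2.5% local = 7% → €1.25
Orange juice (64 oz) €5.68: unprepared groceries → 3.5% + 1.75% local = 5.25% → €0.30
Subtotal = €155.59; tax = €11.37; total due = €166.96

€166.96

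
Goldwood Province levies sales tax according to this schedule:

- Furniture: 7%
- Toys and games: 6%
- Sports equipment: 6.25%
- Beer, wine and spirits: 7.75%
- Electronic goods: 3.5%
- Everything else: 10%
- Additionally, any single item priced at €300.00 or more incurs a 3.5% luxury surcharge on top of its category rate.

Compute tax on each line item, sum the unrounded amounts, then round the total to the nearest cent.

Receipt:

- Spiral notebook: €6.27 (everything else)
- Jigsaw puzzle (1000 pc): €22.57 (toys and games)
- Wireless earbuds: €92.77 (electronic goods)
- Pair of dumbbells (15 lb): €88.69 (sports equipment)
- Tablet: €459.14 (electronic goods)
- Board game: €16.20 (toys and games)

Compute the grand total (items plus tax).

€729.52

Spiral notebook €6.27: everything else → 10% → €0.627
Jigsaw puzzle (1000 pc) €22.57: toys and games → 6% → €1.3542
Wireless earbuds €92.77: electronic goods → 3.5% → €3.24695
Pair of dumbbells (15 lb) €88.69: sports equipment → 6.25% → €5.543125
Tablet €459.14: electronic goods → 3.5% + 3.5% surcharge = 7% → €32.1398
Board game €16.20: toys and games → 6% → €0.972
Subtotal = €685.64; unrounded tax = €43.883075 → €43.88; total due = €729.52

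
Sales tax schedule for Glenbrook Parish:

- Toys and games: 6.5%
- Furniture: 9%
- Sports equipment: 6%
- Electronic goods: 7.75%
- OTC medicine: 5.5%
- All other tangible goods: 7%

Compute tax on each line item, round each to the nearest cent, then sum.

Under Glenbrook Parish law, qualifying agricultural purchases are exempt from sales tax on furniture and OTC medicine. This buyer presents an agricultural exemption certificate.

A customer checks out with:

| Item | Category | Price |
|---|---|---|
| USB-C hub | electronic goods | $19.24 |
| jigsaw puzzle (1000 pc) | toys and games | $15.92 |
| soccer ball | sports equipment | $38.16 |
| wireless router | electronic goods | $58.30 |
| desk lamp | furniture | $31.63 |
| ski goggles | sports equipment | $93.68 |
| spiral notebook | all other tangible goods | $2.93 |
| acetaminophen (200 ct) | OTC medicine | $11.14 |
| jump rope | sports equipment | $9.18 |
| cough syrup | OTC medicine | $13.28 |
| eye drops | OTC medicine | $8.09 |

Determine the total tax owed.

$15.71

USB-C hub $19.24: electronic goods → 7.75% → $1.49
Jigsaw puzzle (1000 pc) $15.92: toys and games → 6.5% → $1.03
Soccer ball $38.16: sports equipment → 6% → $2.29
Wireless router $58.30: electronic goods → 7.75% → $4.52
Desk lamp $31.63: furniture, buyer-exempt → 0% → $0.00
Ski goggles $93.68: sports equipment → 6% → $5.62
Spiral notebook $2.93: all other tangible goods → 7% → $0.21
Acetaminophen (200 ct) $11.14: OTC medicine, buyer-exempt → 0% → $0.00
Jump rope $9.18: sports equipment → 6% → $0.55
Cough syrup $13.28: OTC medicine, buyer-exempt → 0% → $0.00
Eye drops $8.09: OTC medicine, buyer-exempt → 0% → $0.00
Total tax = $1.49 + $1.03 + $2.29 + $4.52 + $5.62 + $0.21 + $0.55 = $15.71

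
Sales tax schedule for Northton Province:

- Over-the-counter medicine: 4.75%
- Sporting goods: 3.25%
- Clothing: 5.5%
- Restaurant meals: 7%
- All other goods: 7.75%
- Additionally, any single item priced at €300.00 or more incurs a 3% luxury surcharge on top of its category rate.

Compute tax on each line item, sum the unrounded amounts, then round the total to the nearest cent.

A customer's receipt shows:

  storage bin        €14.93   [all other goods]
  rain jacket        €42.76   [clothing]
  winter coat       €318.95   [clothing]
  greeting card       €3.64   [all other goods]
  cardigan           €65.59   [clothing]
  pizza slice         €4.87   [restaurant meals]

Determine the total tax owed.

Storage bin €14.93: all other goods → 7.75% → €1.157075
Rain jacket €42.76: clothing → 5.5% → €2.3518
Winter coat €318.95: clothing → 5.5% + 3% surcharge = 8.5% → €27.11075
Greeting card €3.64: all other goods → 7.75% → €0.2821
Cardigan €65.59: clothing → 5.5% → €3.60745
Pizza slice €4.87: restaurant meals → 7% → €0.3409
Unrounded tax sum = €34.850075 → €34.85

€34.85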